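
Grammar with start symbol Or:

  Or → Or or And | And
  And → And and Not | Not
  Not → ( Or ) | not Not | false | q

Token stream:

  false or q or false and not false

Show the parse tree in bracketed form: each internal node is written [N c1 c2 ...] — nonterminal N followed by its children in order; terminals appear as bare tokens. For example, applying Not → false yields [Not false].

[Or [Or [Or [And [Not false]]] or [And [Not q]]] or [And [And [Not false]] and [Not not [Not false]]]]

Or
Or or And
Or or And or And
And or And or And
Not or And or And
false or And or And
false or Not or And
false or q or And
false or q or And and Not
false or q or Not and Not
false or q or false and Not
false or q or false and not Not
false or q or false and not false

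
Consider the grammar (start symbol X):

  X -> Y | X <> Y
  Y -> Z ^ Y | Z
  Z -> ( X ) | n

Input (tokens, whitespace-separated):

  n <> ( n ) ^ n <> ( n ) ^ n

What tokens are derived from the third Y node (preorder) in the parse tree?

n

[X [X [X [Y [Z n]]] <> [Y [Z ( [X [Y [Z n]]] )] ^ [Y [Z n]]]] <> [Y [Z ( [X [Y [Z n]]] )] ^ [Y [Z n]]]]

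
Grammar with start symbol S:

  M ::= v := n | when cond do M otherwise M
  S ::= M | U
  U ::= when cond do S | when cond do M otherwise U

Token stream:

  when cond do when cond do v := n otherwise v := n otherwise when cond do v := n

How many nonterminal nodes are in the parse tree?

[S [U when cond do [M when cond do [M v := n] otherwise [M v := n]] otherwise [U when cond do [S [M v := n]]]]]

8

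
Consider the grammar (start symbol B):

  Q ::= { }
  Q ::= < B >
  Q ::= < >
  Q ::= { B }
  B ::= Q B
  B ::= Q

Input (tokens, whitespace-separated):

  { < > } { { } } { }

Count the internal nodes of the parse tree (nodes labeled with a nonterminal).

10

[B [Q { [B [Q < >]] }] [B [Q { [B [Q { }]] }] [B [Q { }]]]]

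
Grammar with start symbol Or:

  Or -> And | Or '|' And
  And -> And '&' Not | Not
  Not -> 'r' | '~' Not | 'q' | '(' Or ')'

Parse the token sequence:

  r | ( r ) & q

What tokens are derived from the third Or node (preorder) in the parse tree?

r

[Or [Or [And [Not r]]] | [And [And [Not ( [Or [And [Not r]]] )]] & [Not q]]]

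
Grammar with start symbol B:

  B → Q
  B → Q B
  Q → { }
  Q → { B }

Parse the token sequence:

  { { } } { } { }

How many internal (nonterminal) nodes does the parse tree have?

[B [Q { [B [Q { }]] }] [B [Q { }] [B [Q { }]]]]

8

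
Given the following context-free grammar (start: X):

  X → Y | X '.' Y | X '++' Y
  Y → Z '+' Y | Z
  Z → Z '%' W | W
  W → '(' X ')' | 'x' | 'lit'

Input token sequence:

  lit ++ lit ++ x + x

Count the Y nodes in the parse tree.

[X [X [X [Y [Z [W lit]]]] ++ [Y [Z [W lit]]]] ++ [Y [Z [W x]] + [Y [Z [W x]]]]]

4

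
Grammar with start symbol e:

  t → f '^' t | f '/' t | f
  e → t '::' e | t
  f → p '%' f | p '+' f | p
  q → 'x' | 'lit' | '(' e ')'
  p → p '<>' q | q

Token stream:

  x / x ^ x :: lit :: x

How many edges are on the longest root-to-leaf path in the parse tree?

[e [t [f [p [q x]]] / [t [f [p [q x]]] ^ [t [f [p [q x]]]]]] :: [e [t [f [p [q lit]]]] :: [e [t [f [p [q x]]]]]]]

7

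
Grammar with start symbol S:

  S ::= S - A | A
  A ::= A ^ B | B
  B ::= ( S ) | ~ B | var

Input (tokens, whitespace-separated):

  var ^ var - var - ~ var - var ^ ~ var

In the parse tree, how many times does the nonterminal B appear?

8

[S [S [S [S [A [A [B var]] ^ [B var]]] - [A [B var]]] - [A [B ~ [B var]]]] - [A [A [B var]] ^ [B ~ [B var]]]]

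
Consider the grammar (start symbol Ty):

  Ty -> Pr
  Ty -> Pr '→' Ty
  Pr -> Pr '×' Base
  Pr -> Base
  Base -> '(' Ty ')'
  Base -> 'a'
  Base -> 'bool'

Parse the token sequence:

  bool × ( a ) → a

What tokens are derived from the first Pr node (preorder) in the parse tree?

[Ty [Pr [Pr [Base bool]] × [Base ( [Ty [Pr [Base a]]] )]] → [Ty [Pr [Base a]]]]

bool × ( a )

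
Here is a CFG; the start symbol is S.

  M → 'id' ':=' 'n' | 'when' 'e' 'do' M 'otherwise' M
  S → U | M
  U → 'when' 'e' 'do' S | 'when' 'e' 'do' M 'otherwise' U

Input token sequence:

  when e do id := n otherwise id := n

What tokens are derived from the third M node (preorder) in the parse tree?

id := n

[S [M when e do [M id := n] otherwise [M id := n]]]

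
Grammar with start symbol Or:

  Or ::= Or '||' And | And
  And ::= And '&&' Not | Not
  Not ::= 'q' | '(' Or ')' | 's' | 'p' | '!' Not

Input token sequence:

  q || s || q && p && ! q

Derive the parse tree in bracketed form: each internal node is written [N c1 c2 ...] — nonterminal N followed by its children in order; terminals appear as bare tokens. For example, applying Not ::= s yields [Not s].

[Or [Or [Or [And [Not q]]] || [And [Not s]]] || [And [And [And [Not q]] && [Not p]] && [Not ! [Not q]]]]

Or
Or || And
Or || And || And
And || And || And
Not || And || And
q || And || And
q || Not || And
q || s || And
q || s || And && Not
q || s || And && Not && Not
q || s || Not && Not && Not
q || s || q && Not && Not
q || s || q && p && Not
q || s || q && p && ! Not
q || s || q && p && ! q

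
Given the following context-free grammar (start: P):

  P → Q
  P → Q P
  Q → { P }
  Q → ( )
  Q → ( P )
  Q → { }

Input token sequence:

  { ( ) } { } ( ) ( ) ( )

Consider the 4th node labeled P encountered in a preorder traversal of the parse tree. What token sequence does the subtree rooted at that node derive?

[P [Q { [P [Q ( )]] }] [P [Q { }] [P [Q ( )] [P [Q ( )] [P [Q ( )]]]]]]

( ) ( ) ( )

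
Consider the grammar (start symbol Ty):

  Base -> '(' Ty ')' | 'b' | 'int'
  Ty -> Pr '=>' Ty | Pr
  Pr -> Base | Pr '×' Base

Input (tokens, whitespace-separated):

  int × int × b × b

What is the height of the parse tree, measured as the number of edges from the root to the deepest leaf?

[Ty [Pr [Pr [Pr [Pr [Base int]] × [Base int]] × [Base b]] × [Base b]]]

6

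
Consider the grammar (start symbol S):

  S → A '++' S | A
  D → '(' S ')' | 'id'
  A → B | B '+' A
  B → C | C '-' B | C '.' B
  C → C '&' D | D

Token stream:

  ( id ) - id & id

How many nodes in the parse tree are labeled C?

4

[S [A [B [C [D ( [S [A [B [C [D id]]]]] )]] - [B [C [C [D id]] & [D id]]]]]]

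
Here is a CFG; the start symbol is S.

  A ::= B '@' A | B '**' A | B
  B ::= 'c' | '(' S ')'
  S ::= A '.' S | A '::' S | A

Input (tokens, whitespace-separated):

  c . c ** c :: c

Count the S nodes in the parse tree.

[S [A [B c]] . [S [A [B c] ** [A [B c]]] :: [S [A [B c]]]]]

3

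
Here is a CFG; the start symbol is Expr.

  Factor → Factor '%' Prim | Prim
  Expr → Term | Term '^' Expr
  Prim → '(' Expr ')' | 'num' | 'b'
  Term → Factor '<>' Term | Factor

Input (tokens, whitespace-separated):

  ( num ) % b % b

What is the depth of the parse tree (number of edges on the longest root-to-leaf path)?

10

[Expr [Term [Factor [Factor [Factor [Prim ( [Expr [Term [Factor [Prim num]]]] )]] % [Prim b]] % [Prim b]]]]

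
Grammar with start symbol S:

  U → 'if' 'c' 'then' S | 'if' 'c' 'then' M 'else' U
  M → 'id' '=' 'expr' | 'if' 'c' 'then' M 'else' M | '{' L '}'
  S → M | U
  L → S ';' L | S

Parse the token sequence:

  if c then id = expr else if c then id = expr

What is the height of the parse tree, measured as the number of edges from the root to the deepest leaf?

5

[S [U if c then [M id = expr] else [U if c then [S [M id = expr]]]]]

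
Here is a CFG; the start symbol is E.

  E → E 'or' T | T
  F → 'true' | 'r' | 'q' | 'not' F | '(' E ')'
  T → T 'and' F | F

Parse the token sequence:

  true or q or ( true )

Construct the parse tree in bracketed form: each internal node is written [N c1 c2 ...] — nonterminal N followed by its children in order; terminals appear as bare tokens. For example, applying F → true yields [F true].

E
E or T
E or T or T
T or T or T
F or T or T
true or T or T
true or F or T
true or q or T
true or q or F
true or q or ( E )
true or q or ( T )
true or q or ( F )
true or q or ( true )

[E [E [E [T [F true]]] or [T [F q]]] or [T [F ( [E [T [F true]]] )]]]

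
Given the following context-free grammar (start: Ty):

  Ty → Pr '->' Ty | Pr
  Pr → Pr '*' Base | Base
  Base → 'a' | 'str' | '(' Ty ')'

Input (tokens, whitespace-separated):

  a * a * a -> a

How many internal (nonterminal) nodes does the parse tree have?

[Ty [Pr [Pr [Pr [Base a]] * [Base a]] * [Base a]] -> [Ty [Pr [Base a]]]]

10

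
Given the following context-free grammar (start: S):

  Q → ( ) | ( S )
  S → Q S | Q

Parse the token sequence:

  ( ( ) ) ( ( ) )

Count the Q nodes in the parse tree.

[S [Q ( [S [Q ( )]] )] [S [Q ( [S [Q ( )]] )]]]

4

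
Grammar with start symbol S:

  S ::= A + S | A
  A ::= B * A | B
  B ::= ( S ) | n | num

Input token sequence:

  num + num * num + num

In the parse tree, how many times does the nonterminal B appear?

[S [A [B num]] + [S [A [B num] * [A [B num]]] + [S [A [B num]]]]]

4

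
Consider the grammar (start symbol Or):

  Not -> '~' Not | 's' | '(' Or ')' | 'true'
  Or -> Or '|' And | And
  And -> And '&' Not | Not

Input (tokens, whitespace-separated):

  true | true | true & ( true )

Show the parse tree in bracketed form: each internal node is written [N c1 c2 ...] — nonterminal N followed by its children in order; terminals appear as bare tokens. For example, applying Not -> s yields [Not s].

[Or [Or [Or [And [Not true]]] | [And [Not true]]] | [And [And [Not true]] & [Not ( [Or [And [Not true]]] )]]]

Or
Or | And
Or | And | And
And | And | And
Not | And | And
true | And | And
true | Not | And
true | true | And
true | true | And & Not
true | true | Not & Not
true | true | true & Not
true | true | true & ( Or )
true | true | true & ( And )
true | true | true & ( Not )
true | true | true & ( true )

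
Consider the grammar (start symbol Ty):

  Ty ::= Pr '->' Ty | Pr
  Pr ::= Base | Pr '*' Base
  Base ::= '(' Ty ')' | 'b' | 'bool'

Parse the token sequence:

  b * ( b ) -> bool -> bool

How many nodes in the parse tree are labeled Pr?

[Ty [Pr [Pr [Base b]] * [Base ( [Ty [Pr [Base b]]] )]] -> [Ty [Pr [Base bool]] -> [Ty [Pr [Base bool]]]]]

5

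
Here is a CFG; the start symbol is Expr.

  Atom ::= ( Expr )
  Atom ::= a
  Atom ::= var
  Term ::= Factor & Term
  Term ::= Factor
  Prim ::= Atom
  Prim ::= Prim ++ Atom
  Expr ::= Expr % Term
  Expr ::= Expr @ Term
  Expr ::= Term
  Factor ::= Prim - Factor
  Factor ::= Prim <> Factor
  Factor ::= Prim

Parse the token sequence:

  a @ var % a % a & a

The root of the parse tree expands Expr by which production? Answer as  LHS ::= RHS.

[Expr [Expr [Expr [Expr [Term [Factor [Prim [Atom a]]]]] @ [Term [Factor [Prim [Atom var]]]]] % [Term [Factor [Prim [Atom a]]]]] % [Term [Factor [Prim [Atom a]]] & [Term [Factor [Prim [Atom a]]]]]]

Expr ::= Expr % Term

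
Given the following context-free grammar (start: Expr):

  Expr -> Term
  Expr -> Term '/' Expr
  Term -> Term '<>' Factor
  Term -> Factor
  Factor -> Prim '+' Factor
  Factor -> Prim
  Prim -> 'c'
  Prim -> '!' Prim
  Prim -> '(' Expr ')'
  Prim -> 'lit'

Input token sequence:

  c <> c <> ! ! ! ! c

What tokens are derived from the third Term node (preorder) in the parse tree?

c

[Expr [Term [Term [Term [Factor [Prim c]]] <> [Factor [Prim c]]] <> [Factor [Prim ! [Prim ! [Prim ! [Prim ! [Prim c]]]]]]]]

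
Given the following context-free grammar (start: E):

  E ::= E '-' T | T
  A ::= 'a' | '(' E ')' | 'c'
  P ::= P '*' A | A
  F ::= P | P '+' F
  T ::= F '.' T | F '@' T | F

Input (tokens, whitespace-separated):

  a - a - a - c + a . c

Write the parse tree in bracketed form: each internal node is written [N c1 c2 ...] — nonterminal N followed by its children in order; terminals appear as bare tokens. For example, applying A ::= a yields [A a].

[E [E [E [E [T [F [P [A a]]]]] - [T [F [P [A a]]]]] - [T [F [P [A a]]]]] - [T [F [P [A c]] + [F [P [A a]]]] . [T [F [P [A c]]]]]]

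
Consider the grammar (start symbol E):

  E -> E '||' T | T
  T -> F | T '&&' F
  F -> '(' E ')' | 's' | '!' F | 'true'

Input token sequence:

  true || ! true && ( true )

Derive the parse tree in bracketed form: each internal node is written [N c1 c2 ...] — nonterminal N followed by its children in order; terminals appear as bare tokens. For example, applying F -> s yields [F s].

E
E || T
T || T
F || T
true || T
true || T && F
true || F && F
true || ! F && F
true || ! true && F
true || ! true && ( E )
true || ! true && ( T )
true || ! true && ( F )
true || ! true && ( true )

[E [E [T [F true]]] || [T [T [F ! [F true]]] && [F ( [E [T [F true]]] )]]]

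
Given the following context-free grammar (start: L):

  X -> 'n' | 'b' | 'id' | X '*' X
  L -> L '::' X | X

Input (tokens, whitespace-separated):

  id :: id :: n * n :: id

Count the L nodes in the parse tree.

[L [L [L [L [X id]] :: [X id]] :: [X [X n] * [X n]]] :: [X id]]

4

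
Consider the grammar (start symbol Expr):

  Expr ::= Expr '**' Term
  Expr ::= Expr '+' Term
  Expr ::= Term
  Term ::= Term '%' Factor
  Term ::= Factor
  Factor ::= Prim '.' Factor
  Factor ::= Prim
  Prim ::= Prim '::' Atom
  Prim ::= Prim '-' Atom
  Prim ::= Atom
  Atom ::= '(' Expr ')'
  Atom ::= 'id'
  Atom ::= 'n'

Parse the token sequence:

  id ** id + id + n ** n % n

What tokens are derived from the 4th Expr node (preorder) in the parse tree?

[Expr [Expr [Expr [Expr [Expr [Term [Factor [Prim [Atom id]]]]] ** [Term [Factor [Prim [Atom id]]]]] + [Term [Factor [Prim [Atom id]]]]] + [Term [Factor [Prim [Atom n]]]]] ** [Term [Term [Factor [Prim [Atom n]]]] % [Factor [Prim [Atom n]]]]]

id ** id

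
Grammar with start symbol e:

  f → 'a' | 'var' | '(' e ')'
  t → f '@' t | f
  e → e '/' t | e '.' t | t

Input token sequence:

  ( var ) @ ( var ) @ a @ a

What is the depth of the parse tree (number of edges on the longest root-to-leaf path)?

[e [t [f ( [e [t [f var]]] )] @ [t [f ( [e [t [f var]]] )] @ [t [f a] @ [t [f a]]]]]]

7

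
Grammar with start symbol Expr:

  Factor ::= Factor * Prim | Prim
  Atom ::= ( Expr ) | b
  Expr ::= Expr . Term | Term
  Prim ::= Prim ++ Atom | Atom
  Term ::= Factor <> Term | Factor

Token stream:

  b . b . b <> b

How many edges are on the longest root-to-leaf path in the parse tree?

[Expr [Expr [Expr [Term [Factor [Prim [Atom b]]]]] . [Term [Factor [Prim [Atom b]]]]] . [Term [Factor [Prim [Atom b]]] <> [Term [Factor [Prim [Atom b]]]]]]

7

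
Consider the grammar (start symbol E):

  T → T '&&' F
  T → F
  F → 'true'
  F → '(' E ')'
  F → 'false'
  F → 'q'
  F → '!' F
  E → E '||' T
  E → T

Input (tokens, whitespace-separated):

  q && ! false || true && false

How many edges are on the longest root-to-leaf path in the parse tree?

5

[E [E [T [T [F q]] && [F ! [F false]]]] || [T [T [F true]] && [F false]]]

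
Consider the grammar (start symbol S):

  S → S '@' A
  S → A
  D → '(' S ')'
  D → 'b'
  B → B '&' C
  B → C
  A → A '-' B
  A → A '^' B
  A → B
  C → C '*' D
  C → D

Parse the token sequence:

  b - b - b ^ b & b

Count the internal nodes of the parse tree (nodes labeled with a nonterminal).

[S [A [A [A [A [B [C [D b]]]] - [B [C [D b]]]] - [B [C [D b]]]] ^ [B [B [C [D b]]] & [C [D b]]]]]

20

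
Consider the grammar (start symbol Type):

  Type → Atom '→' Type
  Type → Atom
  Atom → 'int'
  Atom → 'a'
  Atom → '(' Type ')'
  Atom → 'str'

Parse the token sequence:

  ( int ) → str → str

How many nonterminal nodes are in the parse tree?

8

[Type [Atom ( [Type [Atom int]] )] → [Type [Atom str] → [Type [Atom str]]]]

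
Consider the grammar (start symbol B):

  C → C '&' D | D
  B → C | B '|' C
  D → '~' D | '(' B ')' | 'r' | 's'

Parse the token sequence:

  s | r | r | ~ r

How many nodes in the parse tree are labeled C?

[B [B [B [B [C [D s]]] | [C [D r]]] | [C [D r]]] | [C [D ~ [D r]]]]

4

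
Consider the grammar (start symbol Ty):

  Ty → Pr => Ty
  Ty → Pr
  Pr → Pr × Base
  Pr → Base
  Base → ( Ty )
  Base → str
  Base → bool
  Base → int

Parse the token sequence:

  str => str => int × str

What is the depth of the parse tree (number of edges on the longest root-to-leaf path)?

[Ty [Pr [Base str]] => [Ty [Pr [Base str]] => [Ty [Pr [Pr [Base int]] × [Base str]]]]]

6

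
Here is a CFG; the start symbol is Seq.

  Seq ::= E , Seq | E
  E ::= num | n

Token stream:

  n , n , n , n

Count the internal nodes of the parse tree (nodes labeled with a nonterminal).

[Seq [E n] , [Seq [E n] , [Seq [E n] , [Seq [E n]]]]]

8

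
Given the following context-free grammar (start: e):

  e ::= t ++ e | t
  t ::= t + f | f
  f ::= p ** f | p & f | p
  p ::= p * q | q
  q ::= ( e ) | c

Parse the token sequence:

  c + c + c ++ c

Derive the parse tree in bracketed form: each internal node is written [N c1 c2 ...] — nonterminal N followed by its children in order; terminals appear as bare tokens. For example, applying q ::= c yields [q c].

e
t ++ e
t + f ++ e
t + f + f ++ e
f + f + f ++ e
p + f + f ++ e
q + f + f ++ e
c + f + f ++ e
c + p + f ++ e
c + q + f ++ e
c + c + f ++ e
c + c + p ++ e
c + c + q ++ e
c + c + c ++ e
c + c + c ++ t
c + c + c ++ f
c + c + c ++ p
c + c + c ++ q
c + c + c ++ c

[e [t [t [t [f [p [q c]]]] + [f [p [q c]]]] + [f [p [q c]]]] ++ [e [t [f [p [q c]]]]]]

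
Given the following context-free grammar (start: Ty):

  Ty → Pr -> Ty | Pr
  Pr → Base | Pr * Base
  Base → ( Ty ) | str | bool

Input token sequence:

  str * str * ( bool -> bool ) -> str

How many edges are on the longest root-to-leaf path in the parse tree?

[Ty [Pr [Pr [Pr [Base str]] * [Base str]] * [Base ( [Ty [Pr [Base bool]] -> [Ty [Pr [Base bool]]]] )]] -> [Ty [Pr [Base str]]]]

7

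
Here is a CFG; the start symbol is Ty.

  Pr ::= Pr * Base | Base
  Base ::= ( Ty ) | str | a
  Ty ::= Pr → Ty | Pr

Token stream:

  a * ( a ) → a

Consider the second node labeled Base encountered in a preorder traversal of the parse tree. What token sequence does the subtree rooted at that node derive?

( a )

[Ty [Pr [Pr [Base a]] * [Base ( [Ty [Pr [Base a]]] )]] → [Ty [Pr [Base a]]]]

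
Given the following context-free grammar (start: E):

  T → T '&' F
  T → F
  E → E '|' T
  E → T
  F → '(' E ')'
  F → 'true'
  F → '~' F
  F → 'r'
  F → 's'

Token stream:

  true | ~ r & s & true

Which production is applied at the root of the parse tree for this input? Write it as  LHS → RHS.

E → E '|' T

[E [E [T [F true]]] | [T [T [T [F ~ [F r]]] & [F s]] & [F true]]]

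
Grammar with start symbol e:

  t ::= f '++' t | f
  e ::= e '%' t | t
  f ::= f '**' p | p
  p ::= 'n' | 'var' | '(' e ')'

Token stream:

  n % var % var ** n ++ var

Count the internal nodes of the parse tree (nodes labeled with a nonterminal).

[e [e [e [t [f [p n]]]] % [t [f [p var]]]] % [t [f [f [p var]] ** [p n]] ++ [t [f [p var]]]]]

17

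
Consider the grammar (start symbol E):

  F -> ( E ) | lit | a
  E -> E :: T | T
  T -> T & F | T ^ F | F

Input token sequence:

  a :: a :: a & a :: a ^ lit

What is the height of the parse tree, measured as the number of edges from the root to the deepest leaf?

[E [E [E [E [T [F a]]] :: [T [F a]]] :: [T [T [F a]] & [F a]]] :: [T [T [F a]] ^ [F lit]]]

6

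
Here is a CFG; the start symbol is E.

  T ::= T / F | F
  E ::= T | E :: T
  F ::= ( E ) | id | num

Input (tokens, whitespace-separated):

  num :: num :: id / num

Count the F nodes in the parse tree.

[E [E [E [T [F num]]] :: [T [F num]]] :: [T [T [F id]] / [F num]]]

4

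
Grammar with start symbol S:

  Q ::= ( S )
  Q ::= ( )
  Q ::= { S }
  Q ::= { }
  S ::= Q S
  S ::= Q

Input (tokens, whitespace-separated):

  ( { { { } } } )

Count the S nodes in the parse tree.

[S [Q ( [S [Q { [S [Q { [S [Q { }]] }]] }]] )]]

4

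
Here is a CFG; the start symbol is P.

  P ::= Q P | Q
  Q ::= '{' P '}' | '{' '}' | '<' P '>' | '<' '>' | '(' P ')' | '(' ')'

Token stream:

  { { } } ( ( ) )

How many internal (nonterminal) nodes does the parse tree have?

8

[P [Q { [P [Q { }]] }] [P [Q ( [P [Q ( )]] )]]]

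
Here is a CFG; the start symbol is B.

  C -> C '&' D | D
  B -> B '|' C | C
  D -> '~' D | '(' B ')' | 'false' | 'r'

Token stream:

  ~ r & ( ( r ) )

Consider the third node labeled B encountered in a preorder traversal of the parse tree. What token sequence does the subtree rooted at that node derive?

[B [C [C [D ~ [D r]]] & [D ( [B [C [D ( [B [C [D r]]] )]]] )]]]

r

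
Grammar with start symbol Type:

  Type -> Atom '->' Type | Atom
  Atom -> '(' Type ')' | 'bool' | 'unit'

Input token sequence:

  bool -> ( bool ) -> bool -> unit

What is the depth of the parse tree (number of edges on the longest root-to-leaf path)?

[Type [Atom bool] -> [Type [Atom ( [Type [Atom bool]] )] -> [Type [Atom bool] -> [Type [Atom unit]]]]]

5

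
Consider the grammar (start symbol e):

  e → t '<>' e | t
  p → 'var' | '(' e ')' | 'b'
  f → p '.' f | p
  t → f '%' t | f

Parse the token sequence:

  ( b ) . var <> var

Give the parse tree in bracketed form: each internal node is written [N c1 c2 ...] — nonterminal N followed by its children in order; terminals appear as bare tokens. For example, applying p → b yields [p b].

[e [t [f [p ( [e [t [f [p b]]]] )] . [f [p var]]]] <> [e [t [f [p var]]]]]

e
t <> e
f <> e
p . f <> e
( e ) . f <> e
( t ) . f <> e
( f ) . f <> e
( p ) . f <> e
( b ) . f <> e
( b ) . p <> e
( b ) . var <> e
( b ) . var <> t
( b ) . var <> f
( b ) . var <> p
( b ) . var <> var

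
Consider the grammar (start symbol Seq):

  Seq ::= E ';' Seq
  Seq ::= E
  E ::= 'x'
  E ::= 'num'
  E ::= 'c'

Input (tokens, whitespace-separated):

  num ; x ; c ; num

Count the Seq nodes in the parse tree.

[Seq [E num] ; [Seq [E x] ; [Seq [E c] ; [Seq [E num]]]]]

4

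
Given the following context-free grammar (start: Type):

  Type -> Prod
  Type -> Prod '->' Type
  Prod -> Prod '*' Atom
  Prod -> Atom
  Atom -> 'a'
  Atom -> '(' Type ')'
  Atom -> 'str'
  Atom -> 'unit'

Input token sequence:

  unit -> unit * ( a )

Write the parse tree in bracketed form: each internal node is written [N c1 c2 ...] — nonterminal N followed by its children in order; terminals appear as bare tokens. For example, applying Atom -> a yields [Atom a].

Type
Prod -> Type
Atom -> Type
unit -> Type
unit -> Prod
unit -> Prod * Atom
unit -> Atom * Atom
unit -> unit * Atom
unit -> unit * ( Type )
unit -> unit * ( Prod )
unit -> unit * ( Atom )
unit -> unit * ( a )

[Type [Prod [Atom unit]] -> [Type [Prod [Prod [Atom unit]] * [Atom ( [Type [Prod [Atom a]]] )]]]]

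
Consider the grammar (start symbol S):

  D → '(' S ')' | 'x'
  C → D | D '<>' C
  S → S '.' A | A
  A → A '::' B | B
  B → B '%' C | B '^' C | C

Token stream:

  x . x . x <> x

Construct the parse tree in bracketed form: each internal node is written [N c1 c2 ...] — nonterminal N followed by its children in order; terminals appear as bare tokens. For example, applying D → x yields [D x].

S
S . A
S . A . A
A . A . A
B . A . A
C . A . A
D . A . A
x . A . A
x . B . A
x . C . A
x . D . A
x . x . A
x . x . B
x . x . C
x . x . D <> C
x . x . x <> C
x . x . x <> D
x . x . x <> x

[S [S [S [A [B [C [D x]]]]] . [A [B [C [D x]]]]] . [A [B [C [D x] <> [C [D x]]]]]]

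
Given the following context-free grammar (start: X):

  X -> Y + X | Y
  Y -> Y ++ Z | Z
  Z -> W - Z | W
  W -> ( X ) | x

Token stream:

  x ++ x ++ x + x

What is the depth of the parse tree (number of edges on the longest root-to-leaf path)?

6

[X [Y [Y [Y [Z [W x]]] ++ [Z [W x]]] ++ [Z [W x]]] + [X [Y [Z [W x]]]]]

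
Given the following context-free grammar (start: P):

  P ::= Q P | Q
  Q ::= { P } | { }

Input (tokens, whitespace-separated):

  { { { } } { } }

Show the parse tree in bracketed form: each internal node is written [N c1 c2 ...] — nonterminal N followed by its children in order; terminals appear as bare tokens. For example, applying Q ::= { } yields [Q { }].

[P [Q { [P [Q { [P [Q { }]] }] [P [Q { }]]] }]]

P
Q
{ P }
{ Q P }
{ { P } P }
{ { Q } P }
{ { { } } P }
{ { { } } Q }
{ { { } } { } }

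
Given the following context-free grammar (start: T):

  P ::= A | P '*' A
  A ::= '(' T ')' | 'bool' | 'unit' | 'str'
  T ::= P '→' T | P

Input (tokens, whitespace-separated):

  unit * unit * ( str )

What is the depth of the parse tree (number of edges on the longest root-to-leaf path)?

[T [P [P [P [A unit]] * [A unit]] * [A ( [T [P [A str]]] )]]]

6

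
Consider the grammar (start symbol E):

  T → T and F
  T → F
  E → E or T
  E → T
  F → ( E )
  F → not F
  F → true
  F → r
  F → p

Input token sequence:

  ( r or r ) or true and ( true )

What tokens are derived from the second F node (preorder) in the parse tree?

[E [E [T [F ( [E [E [T [F r]]] or [T [F r]]] )]]] or [T [T [F true]] and [F ( [E [T [F true]]] )]]]

r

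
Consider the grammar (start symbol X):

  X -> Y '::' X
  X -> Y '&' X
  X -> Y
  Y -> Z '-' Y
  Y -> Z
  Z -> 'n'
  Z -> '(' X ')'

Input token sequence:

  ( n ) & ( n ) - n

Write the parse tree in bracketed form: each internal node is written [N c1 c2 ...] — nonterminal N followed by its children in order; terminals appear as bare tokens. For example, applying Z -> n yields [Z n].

[X [Y [Z ( [X [Y [Z n]]] )]] & [X [Y [Z ( [X [Y [Z n]]] )] - [Y [Z n]]]]]

X
Y & X
Z & X
( X ) & X
( Y ) & X
( Z ) & X
( n ) & X
( n ) & Y
( n ) & Z - Y
( n ) & ( X ) - Y
( n ) & ( Y ) - Y
( n ) & ( Z ) - Y
( n ) & ( n ) - Y
( n ) & ( n ) - Z
( n ) & ( n ) - n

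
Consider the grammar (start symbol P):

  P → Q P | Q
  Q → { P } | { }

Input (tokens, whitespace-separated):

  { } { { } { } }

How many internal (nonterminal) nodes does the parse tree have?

[P [Q { }] [P [Q { [P [Q { }] [P [Q { }]]] }]]]

8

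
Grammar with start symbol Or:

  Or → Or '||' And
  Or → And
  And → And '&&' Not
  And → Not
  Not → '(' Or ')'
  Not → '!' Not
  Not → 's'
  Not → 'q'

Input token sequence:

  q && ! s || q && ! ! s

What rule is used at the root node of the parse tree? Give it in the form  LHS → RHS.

Or → Or '||' And

[Or [Or [And [And [Not q]] && [Not ! [Not s]]]] || [And [And [Not q]] && [Not ! [Not ! [Not s]]]]]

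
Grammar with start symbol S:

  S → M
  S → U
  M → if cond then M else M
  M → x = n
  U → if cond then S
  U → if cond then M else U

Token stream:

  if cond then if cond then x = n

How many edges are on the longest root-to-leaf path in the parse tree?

6

[S [U if cond then [S [U if cond then [S [M x = n]]]]]]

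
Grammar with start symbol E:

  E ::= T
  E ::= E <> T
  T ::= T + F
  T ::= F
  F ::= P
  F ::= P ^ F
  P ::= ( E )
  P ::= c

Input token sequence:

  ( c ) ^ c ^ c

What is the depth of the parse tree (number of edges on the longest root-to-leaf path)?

[E [T [F [P ( [E [T [F [P c]]]] )] ^ [F [P c] ^ [F [P c]]]]]]

8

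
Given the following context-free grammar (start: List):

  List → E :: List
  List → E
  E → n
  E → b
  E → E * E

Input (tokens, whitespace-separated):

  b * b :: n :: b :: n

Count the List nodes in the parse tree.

4

[List [E [E b] * [E b]] :: [List [E n] :: [List [E b] :: [List [E n]]]]]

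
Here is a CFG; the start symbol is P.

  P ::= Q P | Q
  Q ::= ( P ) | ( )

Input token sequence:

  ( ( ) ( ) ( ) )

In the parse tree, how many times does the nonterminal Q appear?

4

[P [Q ( [P [Q ( )] [P [Q ( )] [P [Q ( )]]]] )]]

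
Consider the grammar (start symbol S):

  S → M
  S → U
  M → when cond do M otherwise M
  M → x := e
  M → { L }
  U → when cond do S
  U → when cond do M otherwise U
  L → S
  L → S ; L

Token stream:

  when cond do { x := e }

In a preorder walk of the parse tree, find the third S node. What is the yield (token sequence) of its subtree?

[S [U when cond do [S [M { [L [S [M x := e]]] }]]]]

x := e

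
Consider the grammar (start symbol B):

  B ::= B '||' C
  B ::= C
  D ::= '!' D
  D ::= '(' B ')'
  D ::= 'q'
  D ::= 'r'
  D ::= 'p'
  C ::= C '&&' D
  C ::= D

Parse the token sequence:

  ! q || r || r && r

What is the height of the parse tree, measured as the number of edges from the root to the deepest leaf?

6

[B [B [B [C [D ! [D q]]]] || [C [D r]]] || [C [C [D r]] && [D r]]]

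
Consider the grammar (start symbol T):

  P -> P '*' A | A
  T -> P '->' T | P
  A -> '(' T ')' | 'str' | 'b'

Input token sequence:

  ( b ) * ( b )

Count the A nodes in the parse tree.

4

[T [P [P [A ( [T [P [A b]]] )]] * [A ( [T [P [A b]]] )]]]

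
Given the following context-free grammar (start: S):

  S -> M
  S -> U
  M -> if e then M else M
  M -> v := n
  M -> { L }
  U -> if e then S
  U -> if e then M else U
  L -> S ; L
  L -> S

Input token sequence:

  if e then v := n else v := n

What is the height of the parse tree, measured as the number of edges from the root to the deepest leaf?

3

[S [M if e then [M v := n] else [M v := n]]]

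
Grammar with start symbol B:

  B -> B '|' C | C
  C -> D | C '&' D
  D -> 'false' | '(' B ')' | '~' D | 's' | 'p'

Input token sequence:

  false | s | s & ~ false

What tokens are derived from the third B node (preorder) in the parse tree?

false

[B [B [B [C [D false]]] | [C [D s]]] | [C [C [D s]] & [D ~ [D false]]]]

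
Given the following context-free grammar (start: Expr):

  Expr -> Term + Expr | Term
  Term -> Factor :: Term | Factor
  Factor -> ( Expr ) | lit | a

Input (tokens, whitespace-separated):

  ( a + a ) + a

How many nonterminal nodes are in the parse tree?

12

[Expr [Term [Factor ( [Expr [Term [Factor a]] + [Expr [Term [Factor a]]]] )]] + [Expr [Term [Factor a]]]]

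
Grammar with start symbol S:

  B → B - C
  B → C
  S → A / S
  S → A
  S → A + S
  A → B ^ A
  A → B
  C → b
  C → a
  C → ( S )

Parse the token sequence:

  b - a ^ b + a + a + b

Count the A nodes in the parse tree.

[S [A [B [B [C b]] - [C a]] ^ [A [B [C b]]]] + [S [A [B [C a]]] + [S [A [B [C a]]] + [S [A [B [C b]]]]]]]

5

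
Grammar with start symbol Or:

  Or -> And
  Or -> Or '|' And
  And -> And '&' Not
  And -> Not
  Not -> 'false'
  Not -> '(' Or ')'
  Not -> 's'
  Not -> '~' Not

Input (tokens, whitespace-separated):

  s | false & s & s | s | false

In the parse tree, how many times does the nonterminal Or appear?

[Or [Or [Or [Or [And [Not s]]] | [And [And [And [Not false]] & [Not s]] & [Not s]]] | [And [Not s]]] | [And [Not false]]]

4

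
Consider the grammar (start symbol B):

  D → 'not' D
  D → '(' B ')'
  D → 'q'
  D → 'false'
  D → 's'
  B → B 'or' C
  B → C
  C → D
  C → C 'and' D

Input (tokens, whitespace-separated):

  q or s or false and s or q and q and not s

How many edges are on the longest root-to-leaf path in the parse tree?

[B [B [B [B [C [D q]]] or [C [D s]]] or [C [C [D false]] and [D s]]] or [C [C [C [D q]] and [D q]] and [D not [D s]]]]

6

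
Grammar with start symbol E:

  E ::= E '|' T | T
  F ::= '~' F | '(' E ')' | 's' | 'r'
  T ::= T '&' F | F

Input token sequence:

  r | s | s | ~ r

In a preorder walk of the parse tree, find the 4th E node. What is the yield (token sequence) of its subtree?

[E [E [E [E [T [F r]]] | [T [F s]]] | [T [F s]]] | [T [F ~ [F r]]]]

r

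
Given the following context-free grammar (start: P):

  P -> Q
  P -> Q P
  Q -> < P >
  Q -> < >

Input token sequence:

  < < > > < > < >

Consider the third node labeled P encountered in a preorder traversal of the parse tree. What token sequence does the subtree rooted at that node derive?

[P [Q < [P [Q < >]] >] [P [Q < >] [P [Q < >]]]]

< > < >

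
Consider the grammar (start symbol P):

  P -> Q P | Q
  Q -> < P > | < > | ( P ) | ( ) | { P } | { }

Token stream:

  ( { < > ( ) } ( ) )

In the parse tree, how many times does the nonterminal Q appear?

5

[P [Q ( [P [Q { [P [Q < >] [P [Q ( )]]] }] [P [Q ( )]]] )]]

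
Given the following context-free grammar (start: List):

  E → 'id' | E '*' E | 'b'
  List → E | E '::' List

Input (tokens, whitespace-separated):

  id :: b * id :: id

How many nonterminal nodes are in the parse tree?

8

[List [E id] :: [List [E [E b] * [E id]] :: [List [E id]]]]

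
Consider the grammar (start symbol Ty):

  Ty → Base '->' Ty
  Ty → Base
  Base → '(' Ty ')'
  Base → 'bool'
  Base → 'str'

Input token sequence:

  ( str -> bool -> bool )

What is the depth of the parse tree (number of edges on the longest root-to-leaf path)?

6

[Ty [Base ( [Ty [Base str] -> [Ty [Base bool] -> [Ty [Base bool]]]] )]]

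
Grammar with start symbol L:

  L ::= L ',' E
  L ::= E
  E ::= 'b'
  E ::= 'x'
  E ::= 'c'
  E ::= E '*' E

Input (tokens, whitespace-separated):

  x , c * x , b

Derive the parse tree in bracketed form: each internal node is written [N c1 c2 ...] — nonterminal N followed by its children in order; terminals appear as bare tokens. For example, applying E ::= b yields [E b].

L
L , E
L , E , E
E , E , E
x , E , E
x , E * E , E
x , c * E , E
x , c * x , E
x , c * x , b

[L [L [L [E x]] , [E [E c] * [E x]]] , [E b]]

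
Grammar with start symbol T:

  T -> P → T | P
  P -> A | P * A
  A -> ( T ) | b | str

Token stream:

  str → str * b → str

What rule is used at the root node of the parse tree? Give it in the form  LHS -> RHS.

T -> P → T

[T [P [A str]] → [T [P [P [A str]] * [A b]] → [T [P [A str]]]]]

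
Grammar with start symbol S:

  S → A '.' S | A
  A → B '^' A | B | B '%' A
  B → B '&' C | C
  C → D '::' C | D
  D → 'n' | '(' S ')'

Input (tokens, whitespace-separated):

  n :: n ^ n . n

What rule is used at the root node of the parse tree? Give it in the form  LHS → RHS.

S → A '.' S

[S [A [B [C [D n] :: [C [D n]]]] ^ [A [B [C [D n]]]]] . [S [A [B [C [D n]]]]]]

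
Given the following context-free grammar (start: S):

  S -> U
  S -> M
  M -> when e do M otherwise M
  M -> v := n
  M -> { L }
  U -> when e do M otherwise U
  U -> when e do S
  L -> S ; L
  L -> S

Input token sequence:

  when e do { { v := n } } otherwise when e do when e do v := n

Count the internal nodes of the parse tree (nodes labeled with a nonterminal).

[S [U when e do [M { [L [S [M { [L [S [M v := n]]] }]]] }] otherwise [U when e do [S [U when e do [S [M v := n]]]]]]]

14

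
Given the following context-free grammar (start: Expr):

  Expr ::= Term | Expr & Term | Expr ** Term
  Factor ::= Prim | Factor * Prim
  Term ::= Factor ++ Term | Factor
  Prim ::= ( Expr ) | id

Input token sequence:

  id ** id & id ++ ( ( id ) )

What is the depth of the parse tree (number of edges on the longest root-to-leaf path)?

[Expr [Expr [Expr [Term [Factor [Prim id]]]] ** [Term [Factor [Prim id]]]] & [Term [Factor [Prim id]] ++ [Term [Factor [Prim ( [Expr [Term [Factor [Prim ( [Expr [Term [Factor [Prim id]]]] )]]]] )]]]]]

13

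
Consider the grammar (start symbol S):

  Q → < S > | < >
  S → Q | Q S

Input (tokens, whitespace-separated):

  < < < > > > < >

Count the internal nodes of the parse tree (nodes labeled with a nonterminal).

[S [Q < [S [Q < [S [Q < >]] >]] >] [S [Q < >]]]

8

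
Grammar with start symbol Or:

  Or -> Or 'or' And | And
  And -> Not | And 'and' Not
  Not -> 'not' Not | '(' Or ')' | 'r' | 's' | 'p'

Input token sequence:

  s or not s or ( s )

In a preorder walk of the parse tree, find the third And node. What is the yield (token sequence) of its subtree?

[Or [Or [Or [And [Not s]]] or [And [Not not [Not s]]]] or [And [Not ( [Or [And [Not s]]] )]]]

( s )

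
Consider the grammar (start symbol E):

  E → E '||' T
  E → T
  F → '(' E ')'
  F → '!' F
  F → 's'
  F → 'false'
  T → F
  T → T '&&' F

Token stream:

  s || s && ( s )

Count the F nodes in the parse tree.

4

[E [E [T [F s]]] || [T [T [F s]] && [F ( [E [T [F s]]] )]]]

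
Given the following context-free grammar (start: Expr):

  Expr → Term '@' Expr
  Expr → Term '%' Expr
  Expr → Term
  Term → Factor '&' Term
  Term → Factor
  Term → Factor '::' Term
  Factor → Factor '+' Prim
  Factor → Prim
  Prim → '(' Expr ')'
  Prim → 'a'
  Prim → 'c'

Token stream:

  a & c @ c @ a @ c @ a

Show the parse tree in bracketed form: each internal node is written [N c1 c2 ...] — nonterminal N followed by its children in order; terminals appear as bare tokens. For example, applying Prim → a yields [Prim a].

Expr
Term @ Expr
Factor & Term @ Expr
Prim & Term @ Expr
a & Term @ Expr
a & Factor @ Expr
a & Prim @ Expr
a & c @ Expr
a & c @ Term @ Expr
a & c @ Factor @ Expr
a & c @ Prim @ Expr
a & c @ c @ Expr
a & c @ c @ Term @ Expr
a & c @ c @ Factor @ Expr
a & c @ c @ Prim @ Expr
a & c @ c @ a @ Expr
a & c @ c @ a @ Term @ Expr
a & c @ c @ a @ Factor @ Expr
a & c @ c @ a @ Prim @ Expr
a & c @ c @ a @ c @ Expr
a & c @ c @ a @ c @ Term
a & c @ c @ a @ c @ Factor
a & c @ c @ a @ c @ Prim
a & c @ c @ a @ c @ a

[Expr [Term [Factor [Prim a]] & [Term [Factor [Prim c]]]] @ [Expr [Term [Factor [Prim c]]] @ [Expr [Term [Factor [Prim a]]] @ [Expr [Term [Factor [Prim c]]] @ [Expr [Term [Factor [Prim a]]]]]]]]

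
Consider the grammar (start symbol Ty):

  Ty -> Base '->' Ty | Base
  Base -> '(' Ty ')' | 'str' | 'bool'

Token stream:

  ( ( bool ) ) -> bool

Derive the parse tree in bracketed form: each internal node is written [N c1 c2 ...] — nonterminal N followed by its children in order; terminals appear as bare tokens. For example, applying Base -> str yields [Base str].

Ty
Base -> Ty
( Ty ) -> Ty
( Base ) -> Ty
( ( Ty ) ) -> Ty
( ( Base ) ) -> Ty
( ( bool ) ) -> Ty
( ( bool ) ) -> Base
( ( bool ) ) -> bool

[Ty [Base ( [Ty [Base ( [Ty [Base bool]] )]] )] -> [Ty [Base bool]]]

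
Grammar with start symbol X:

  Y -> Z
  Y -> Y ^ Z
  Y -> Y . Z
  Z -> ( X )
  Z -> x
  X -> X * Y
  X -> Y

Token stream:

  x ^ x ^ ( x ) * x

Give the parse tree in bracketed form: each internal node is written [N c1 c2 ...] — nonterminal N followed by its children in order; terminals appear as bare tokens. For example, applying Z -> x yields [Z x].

X
X * Y
Y * Y
Y ^ Z * Y
Y ^ Z ^ Z * Y
Z ^ Z ^ Z * Y
x ^ Z ^ Z * Y
x ^ x ^ Z * Y
x ^ x ^ ( X ) * Y
x ^ x ^ ( Y ) * Y
x ^ x ^ ( Z ) * Y
x ^ x ^ ( x ) * Y
x ^ x ^ ( x ) * Z
x ^ x ^ ( x ) * x

[X [X [Y [Y [Y [Z x]] ^ [Z x]] ^ [Z ( [X [Y [Z x]]] )]]] * [Y [Z x]]]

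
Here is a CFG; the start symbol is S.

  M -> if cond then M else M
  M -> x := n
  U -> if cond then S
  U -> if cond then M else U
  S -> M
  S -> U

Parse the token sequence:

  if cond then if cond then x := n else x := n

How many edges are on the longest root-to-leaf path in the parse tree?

[S [U if cond then [S [M if cond then [M x := n] else [M x := n]]]]]

5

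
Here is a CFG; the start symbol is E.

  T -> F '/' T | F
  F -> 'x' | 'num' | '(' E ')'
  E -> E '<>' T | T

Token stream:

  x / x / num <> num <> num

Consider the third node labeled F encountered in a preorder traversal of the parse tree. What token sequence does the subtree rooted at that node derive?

[E [E [E [T [F x] / [T [F x] / [T [F num]]]]] <> [T [F num]]] <> [T [F num]]]

num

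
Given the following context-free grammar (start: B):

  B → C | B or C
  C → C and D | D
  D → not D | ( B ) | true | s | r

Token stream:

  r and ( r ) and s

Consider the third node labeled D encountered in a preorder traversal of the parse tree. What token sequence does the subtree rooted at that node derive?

[B [C [C [C [D r]] and [D ( [B [C [D r]]] )]] and [D s]]]

r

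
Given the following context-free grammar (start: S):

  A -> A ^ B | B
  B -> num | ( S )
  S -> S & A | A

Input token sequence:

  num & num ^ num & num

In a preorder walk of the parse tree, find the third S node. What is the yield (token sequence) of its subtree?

num

[S [S [S [A [B num]]] & [A [A [B num]] ^ [B num]]] & [A [B num]]]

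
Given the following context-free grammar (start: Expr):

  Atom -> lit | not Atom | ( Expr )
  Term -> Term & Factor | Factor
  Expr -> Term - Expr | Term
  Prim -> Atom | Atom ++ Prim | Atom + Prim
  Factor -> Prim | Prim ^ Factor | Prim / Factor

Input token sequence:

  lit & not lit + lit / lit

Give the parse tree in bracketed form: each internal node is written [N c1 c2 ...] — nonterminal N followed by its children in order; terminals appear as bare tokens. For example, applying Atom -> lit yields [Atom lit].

[Expr [Term [Term [Factor [Prim [Atom lit]]]] & [Factor [Prim [Atom not [Atom lit]] + [Prim [Atom lit]]] / [Factor [Prim [Atom lit]]]]]]

Expr
Term
Term & Factor
Factor & Factor
Prim & Factor
Atom & Factor
lit & Factor
lit & Prim / Factor
lit & Atom + Prim / Factor
lit & not Atom + Prim / Factor
lit & not lit + Prim / Factor
lit & not lit + Atom / Factor
lit & not lit + lit / Factor
lit & not lit + lit / Prim
lit & not lit + lit / Atom
lit & not lit + lit / lit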